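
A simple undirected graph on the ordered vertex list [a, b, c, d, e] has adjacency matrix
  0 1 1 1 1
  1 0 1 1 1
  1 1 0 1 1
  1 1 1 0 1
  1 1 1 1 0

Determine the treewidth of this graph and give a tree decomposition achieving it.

With just one bag of size 5, the width is 5 − 1 = 4, so tw(G) ≤ 4. On the other hand G contains the 5-clique {a, b, c, d, e}. A clique must lie in a single bag of any decomposition, so no decomposition can have width below 4. Hence tw(G) = 4 exactly.

Treewidth 4.
Bags: B1 = {a, b, c, d, e}
Tree: (single bag)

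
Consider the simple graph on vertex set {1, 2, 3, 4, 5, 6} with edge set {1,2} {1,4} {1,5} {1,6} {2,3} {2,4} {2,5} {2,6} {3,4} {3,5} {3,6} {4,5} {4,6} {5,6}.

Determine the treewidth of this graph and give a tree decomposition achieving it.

Every bag has size at most 5, so the width is 5 − 1 = 4 and tw(G) ≤ 4. Conversely, {1, 2, 4, 5, 6} is a clique of size 5, and the vertices of any clique must share a bag in every tree decomposition; so some bag has ≥ 5 vertices and tw(G) ≥ 4. Therefore the treewidth is 4.

Treewidth 4.
Bags: B1 = {2, 3, 4, 5, 6}  B2 = {1, 2, 4, 5, 6}
Tree: B1–B2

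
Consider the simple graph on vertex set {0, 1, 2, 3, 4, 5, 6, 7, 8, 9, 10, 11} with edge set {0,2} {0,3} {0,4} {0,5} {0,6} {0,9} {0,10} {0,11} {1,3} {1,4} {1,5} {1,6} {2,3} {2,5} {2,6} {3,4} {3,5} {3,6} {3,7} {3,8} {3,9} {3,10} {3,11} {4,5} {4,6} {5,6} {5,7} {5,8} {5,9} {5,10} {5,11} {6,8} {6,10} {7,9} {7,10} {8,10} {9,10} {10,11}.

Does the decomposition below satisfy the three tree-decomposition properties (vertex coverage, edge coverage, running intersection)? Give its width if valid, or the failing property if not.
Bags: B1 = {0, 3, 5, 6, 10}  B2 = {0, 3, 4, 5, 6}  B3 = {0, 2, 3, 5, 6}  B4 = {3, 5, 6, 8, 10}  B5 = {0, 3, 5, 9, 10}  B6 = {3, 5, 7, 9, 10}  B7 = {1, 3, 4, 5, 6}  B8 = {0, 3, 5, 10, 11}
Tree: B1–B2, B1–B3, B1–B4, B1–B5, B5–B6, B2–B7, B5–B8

Yes; width 4.

Vertex coverage: the bags together contain {0, 1, 2, 3, 4, 5, 6, 7, 8, 9, 10, 11}, the full vertex set. Edge coverage: each edge of G has both endpoints in at least one bag. Running intersection: for every vertex, the bags containing it form a connected subtree. All three properties hold, so this is a valid tree decomposition of width max|bag| − 1 = 4, and hence tw(G) ≤ 4.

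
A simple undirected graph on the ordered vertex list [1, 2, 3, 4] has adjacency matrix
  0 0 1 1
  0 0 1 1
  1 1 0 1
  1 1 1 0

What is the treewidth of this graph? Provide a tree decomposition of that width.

Treewidth 2.
One optimal decomposition is:
Bags: B1 = {1, 3, 4}  B2 = {2, 3, 4}
Tree: B1–B2

Each bag holds 3 vertices, so the decomposition has width 2, which upper-bounds the treewidth. Conversely, {1, 3, 4} is a clique of size 3, and the vertices of any clique must share a bag in every tree decomposition; so some bag has ≥ 3 vertices and tw(G) ≥ 2. Combining the bounds, tw(G) = 2.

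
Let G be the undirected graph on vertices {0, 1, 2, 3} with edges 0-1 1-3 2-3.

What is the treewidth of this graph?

1

A width-1 tree decomposition is:
Bags: B1 = {2, 3}  B2 = {1, 3}  B3 = {0, 1}
Tree: B1–B2, B2–B3
Every bag has size at most 2, so the width is 2 − 1 = 1 and tw(G) ≤ 1. G has an edge, so its treewidth is at least 1. Combining the bounds, tw(G) = 1.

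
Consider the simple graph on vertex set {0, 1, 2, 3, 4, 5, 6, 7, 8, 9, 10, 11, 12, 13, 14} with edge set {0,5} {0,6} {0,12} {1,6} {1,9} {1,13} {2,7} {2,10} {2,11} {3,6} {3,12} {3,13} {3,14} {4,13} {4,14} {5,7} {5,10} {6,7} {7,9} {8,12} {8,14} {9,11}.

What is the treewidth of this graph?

A width-3 tree decomposition is:
Bags: B1 = {4, 8, 12, 14}  B2 = {3, 4, 12, 14}  B3 = {3, 4, 12, 13}  B4 = {0, 3, 12, 13}  B5 = {0, 3, 6, 13}  B6 = {0, 1, 6, 13}  B7 = {0, 1, 5, 6}  B8 = {1, 5, 6, 7}  B9 = {1, 5, 7, 9}  B10 = {5, 7, 9, 10}  B11 = {2, 7, 9, 10}  B12 = {2, 9, 10, 11}
Tree: B1–B2, B2–B3, B3–B4, B4–B5, B5–B6, B6–B7, B7–B8, B8–B9, B9–B10, B10–B11, B11–B12
Each bag holds 4 vertices, so the decomposition has width 3, which upper-bounds the treewidth. For the lower bound: the 4 vertex sets {4,8,14}, {12}, {3}, {0,1,6,13} are disjoint, each induces a connected subgraph, and every pair is joined by at least one edge of G. Contracting each set to a single vertex therefore yields K_{4} as a minor, and since treewidth is minor-monotone, tw(G) ≥ tw(K_{4}) = 3. Combining the bounds, tw(G) = 3.

3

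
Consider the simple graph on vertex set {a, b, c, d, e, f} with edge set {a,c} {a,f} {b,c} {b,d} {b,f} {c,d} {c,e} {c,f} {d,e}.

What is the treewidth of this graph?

A width-2 tree decomposition is:
Bags: B1 = {a, c, f}  B2 = {b, c, f}  B3 = {b, c, d}  B4 = {c, d, e}
Tree: B1–B2, B2–B3, B3–B4
Every bag has size at most 3, so the width is 3 − 1 = 2 and tw(G) ≤ 2. Conversely, {c, d, e} is a clique of size 3, and the vertices of any clique must share a bag in every tree decomposition; so some bag has ≥ 3 vertices and tw(G) ≥ 2. Combining the bounds, tw(G) = 2.

2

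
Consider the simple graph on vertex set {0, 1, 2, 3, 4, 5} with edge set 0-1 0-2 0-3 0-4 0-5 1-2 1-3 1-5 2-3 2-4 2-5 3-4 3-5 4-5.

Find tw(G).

A width-4 tree decomposition is:
Bags: B1 = {0, 1, 2, 3, 5}  B2 = {0, 2, 3, 4, 5}
Tree: B1–B2
Every bag has size at most 5, so the width is 5 − 1 = 4 and tw(G) ≤ 4. Conversely, {0, 1, 2, 3, 5} is a clique of size 5, and the vertices of any clique must share a bag in every tree decomposition; so some bag has ≥ 5 vertices and tw(G) ≥ 4. The upper and lower bounds meet at 4, so that is the treewidth.

4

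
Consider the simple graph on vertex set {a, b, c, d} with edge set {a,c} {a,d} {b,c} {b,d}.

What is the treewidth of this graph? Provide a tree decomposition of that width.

Treewidth 2.
Bags: B1 = {a, b, c}  B2 = {a, b, d}
Tree: B1–B2

Every bag has size at most 3, so the width is 3 − 1 = 2 and tw(G) ≤ 2. The edges b–c–a–d–b form a cycle, so G is not a tree and its treewidth is at least 2. Hence tw(G) = 2 exactly.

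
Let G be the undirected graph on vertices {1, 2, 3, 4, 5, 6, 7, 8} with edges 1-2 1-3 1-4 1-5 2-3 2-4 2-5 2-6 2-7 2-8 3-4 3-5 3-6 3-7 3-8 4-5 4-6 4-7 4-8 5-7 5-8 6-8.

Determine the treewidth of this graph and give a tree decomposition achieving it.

The largest bag has 5 vertices, giving width 4; this decomposition certifies tw(G) ≤ 4. On the other hand G contains the 5-clique {2, 3, 4, 5, 8}. A clique must lie in a single bag of any decomposition, so no decomposition can have width below 4. The upper and lower bounds meet at 4, so that is the treewidth.

Treewidth 4.
One optimal decomposition is:
Bags: B1 = {1, 2, 3, 4, 5}  B2 = {2, 3, 4, 5, 7}  B3 = {2, 3, 4, 5, 8}  B4 = {2, 3, 4, 6, 8}
Tree: B1–B2, B2–B3, B3–B4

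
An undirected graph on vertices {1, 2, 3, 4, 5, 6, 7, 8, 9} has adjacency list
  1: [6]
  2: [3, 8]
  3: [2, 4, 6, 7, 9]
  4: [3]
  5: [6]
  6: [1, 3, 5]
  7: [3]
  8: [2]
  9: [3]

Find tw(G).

A width-1 tree decomposition is:
Bags: B1 = {3, 9}  B2 = {3, 6}  B3 = {3, 7}  B4 = {5, 6}  B5 = {1, 6}  B6 = {2, 3}  B7 = {2, 8}  B8 = {3, 4}
Tree: B1–B2, B1–B3, B2–B4, B4–B5, B2–B6, B6–B7, B1–B8
Every bag has size at most 2, so the width is 2 − 1 = 1 and tw(G) ≤ 1. Any graph with an edge has treewidth ≥ 1, and G has the edge 9–3. Hence tw(G) = 1 exactly.

1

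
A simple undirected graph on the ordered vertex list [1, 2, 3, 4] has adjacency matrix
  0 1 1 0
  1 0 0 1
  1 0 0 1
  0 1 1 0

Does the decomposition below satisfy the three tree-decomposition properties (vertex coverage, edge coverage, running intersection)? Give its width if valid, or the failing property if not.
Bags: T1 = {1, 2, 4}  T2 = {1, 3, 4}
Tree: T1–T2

Checking the three conditions: (i) the bags cover all of {1, 2, 3, 4}; (ii) for each edge, some bag contains both endpoints; (iii) the bags containing any fixed vertex form a subtree. All hold, so the decomposition is valid with width 3 − 1 = 2.

Yes; width 2.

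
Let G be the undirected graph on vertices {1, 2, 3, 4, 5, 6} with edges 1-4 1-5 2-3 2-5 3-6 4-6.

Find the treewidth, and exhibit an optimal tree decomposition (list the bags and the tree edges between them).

Each bag holds 3 vertices, so the decomposition has width 2, which upper-bounds the treewidth. The edges 5–1–4–6–3–2–5 form a cycle, so G is not a tree and its treewidth is at least 2. Hence tw(G) = 2 exactly.

Treewidth 2.
One such decomposition:
Bags: B1 = {1, 4, 5}  B2 = {4, 5, 6}  B3 = {3, 5, 6}  B4 = {2, 3, 5}
Tree: B1–B2, B2–B3, B3–B4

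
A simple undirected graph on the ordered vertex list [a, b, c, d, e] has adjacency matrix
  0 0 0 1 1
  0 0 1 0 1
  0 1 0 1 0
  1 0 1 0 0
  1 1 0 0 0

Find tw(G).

2

A width-2 tree decomposition is:
Bags: B1 = {b, c, d}  B2 = {a, b, d}  B3 = {a, b, e}
Tree: B1–B2, B2–B3
Every bag has size at most 3, so the width is 3 − 1 = 2 and tw(G) ≤ 2. Since b–c–d–a–e–b is a cycle in G, G is not acyclic. Forests are exactly the graphs of treewidth ≤ 1, so tw(G) ≥ 2. Combining the bounds, tw(G) = 2.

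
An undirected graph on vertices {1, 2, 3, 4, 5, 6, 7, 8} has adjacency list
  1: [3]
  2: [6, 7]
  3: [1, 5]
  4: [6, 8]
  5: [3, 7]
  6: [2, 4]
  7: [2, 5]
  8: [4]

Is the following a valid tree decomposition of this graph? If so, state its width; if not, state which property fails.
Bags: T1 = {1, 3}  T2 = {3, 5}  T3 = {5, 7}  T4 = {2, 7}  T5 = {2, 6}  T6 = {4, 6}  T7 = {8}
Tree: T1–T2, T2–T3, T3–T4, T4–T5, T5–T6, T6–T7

No — edge (4,8) lies in no bag.

A tree decomposition must satisfy three properties: every vertex lies in some bag; for every edge, both endpoints lie together in some bag; and for every vertex, the bags containing it form a connected subtree. Here edge (4,8) lies in no bag, so the decomposition is invalid.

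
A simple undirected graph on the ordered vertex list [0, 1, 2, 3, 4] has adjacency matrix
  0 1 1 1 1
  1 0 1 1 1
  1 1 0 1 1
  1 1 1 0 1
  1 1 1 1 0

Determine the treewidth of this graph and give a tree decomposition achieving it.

With just one bag of size 5, the width is 5 − 1 = 4, so tw(G) ≤ 4. On the other hand G contains the 5-clique {0, 1, 2, 3, 4}. A clique must lie in a single bag of any decomposition, so no decomposition can have width below 4. Hence tw(G) = 4 exactly.

Treewidth 4.
Bags: B1 = {0, 1, 2, 3, 4}
Tree: (single bag)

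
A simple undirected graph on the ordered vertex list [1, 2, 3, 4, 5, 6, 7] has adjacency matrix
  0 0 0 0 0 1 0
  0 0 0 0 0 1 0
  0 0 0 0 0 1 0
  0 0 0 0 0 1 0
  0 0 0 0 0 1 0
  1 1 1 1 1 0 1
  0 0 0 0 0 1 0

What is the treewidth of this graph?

1

A width-1 tree decomposition is:
Bags: B1 = {6, 7}  B2 = {4, 6}  B3 = {3, 6}  B4 = {5, 6}  B5 = {2, 6}  B6 = {1, 6}
Tree: B1–B2, B2–B3, B3–B4, B4–B5, B5–B6
The largest bag has 2 vertices, giving width 1; this decomposition certifies tw(G) ≤ 1. Any graph with an edge has treewidth ≥ 1, and G has the edge 7–6. Therefore the treewidth is 1.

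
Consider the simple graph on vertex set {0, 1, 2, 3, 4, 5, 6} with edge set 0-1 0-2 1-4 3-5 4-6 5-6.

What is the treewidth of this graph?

A width-1 tree decomposition is:
Bags: B1 = {0, 2}  B2 = {0, 1}  B3 = {1, 4}  B4 = {4, 6}  B5 = {5, 6}  B6 = {3, 5}
Tree: B1–B2, B2–B3, B3–B4, B4–B5, B5–B6
The largest bag has 2 vertices, giving width 1; this decomposition certifies tw(G) ≤ 1. Since G has at least one edge (e.g. 2–0), it is not an edgeless graph, so tw(G) ≥ 1. The upper and lower bounds meet at 1, so that is the treewidth.

1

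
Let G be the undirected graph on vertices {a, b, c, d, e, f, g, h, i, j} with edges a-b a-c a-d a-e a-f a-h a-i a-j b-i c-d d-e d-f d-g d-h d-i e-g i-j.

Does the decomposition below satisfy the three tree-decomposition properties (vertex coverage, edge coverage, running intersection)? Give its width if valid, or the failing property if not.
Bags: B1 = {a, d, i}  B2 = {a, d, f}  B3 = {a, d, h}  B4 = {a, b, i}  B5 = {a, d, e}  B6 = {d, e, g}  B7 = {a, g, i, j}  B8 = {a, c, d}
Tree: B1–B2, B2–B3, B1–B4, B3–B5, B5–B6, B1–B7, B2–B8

No — bags containing vertex g are not connected in the tree.

A tree decomposition must satisfy three properties: every vertex lies in some bag; for every edge, both endpoints lie together in some bag; and for every vertex, the bags containing it form a connected subtree. Here bags containing vertex g are not connected in the tree, so the decomposition is invalid.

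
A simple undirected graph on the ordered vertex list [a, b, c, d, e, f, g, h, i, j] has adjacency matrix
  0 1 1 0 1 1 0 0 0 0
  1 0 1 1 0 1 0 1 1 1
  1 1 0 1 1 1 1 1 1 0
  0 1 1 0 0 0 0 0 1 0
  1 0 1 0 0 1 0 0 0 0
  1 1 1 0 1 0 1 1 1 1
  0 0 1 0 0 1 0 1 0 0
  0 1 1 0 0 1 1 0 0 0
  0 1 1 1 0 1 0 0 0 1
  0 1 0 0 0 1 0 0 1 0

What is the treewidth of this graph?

3

A width-3 tree decomposition is:
Bags: B1 = {b, c, f, i}  B2 = {b, c, d, i}  B3 = {a, b, c, f}  B4 = {b, f, i, j}  B5 = {b, c, f, h}  B6 = {c, f, g, h}  B7 = {a, c, e, f}
Tree: B1–B2, B1–B3, B1–B4, B1–B5, B5–B6, B3–B7
The largest bag has 4 vertices, giving width 3; this decomposition certifies tw(G) ≤ 3. On the other hand G contains the 4-clique {b, c, d, i}. A clique must lie in a single bag of any decomposition, so no decomposition can have width below 3. Hence tw(G) = 3 exactly.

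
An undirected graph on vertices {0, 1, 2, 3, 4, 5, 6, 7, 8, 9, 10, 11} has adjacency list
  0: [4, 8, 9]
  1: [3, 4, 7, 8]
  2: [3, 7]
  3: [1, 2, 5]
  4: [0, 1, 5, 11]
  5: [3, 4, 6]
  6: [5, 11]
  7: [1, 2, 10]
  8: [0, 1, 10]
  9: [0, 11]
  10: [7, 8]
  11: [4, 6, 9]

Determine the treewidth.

3

A width-3 tree decomposition is:
Bags: B1 = {2, 7, 8, 10}  B2 = {1, 2, 7, 8}  B3 = {1, 2, 3, 8}  B4 = {0, 1, 3, 8}  B5 = {0, 1, 3, 4}  B6 = {0, 3, 4, 5}  B7 = {0, 4, 5, 9}  B8 = {4, 5, 9, 11}  B9 = {5, 6, 9, 11}
Tree: B1–B2, B2–B3, B3–B4, B4–B5, B5–B6, B6–B7, B7–B8, B8–B9
Each bag holds 4 vertices, so the decomposition has width 3, which upper-bounds the treewidth. For the lower bound: the 4 vertex sets {2,7,10}, {8}, {1}, {0,3,4,5} are disjoint, each induces a connected subgraph, and every pair is joined by at least one edge of G. Contracting each set to a single vertex therefore yields K_{4} as a minor, and since treewidth is minor-monotone, tw(G) ≥ tw(K_{4}) = 3. Combining the bounds, tw(G) = 3.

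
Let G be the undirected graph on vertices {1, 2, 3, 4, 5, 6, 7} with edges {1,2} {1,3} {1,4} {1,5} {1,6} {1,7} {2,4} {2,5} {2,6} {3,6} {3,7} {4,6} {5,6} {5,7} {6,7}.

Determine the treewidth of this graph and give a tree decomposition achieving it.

Each bag holds 4 vertices, so the decomposition has width 3, which upper-bounds the treewidth. Conversely, {1, 2, 4, 6} is a clique of size 4, and the vertices of any clique must share a bag in every tree decomposition; so some bag has ≥ 4 vertices and tw(G) ≥ 3. Combining the bounds, tw(G) = 3.

Treewidth 3.
One optimal decomposition is:
Bags: B1 = {1, 2, 5, 6}  B2 = {1, 5, 6, 7}  B3 = {1, 2, 4, 6}  B4 = {1, 3, 6, 7}
Tree: B1–B2, B1–B3, B2–B4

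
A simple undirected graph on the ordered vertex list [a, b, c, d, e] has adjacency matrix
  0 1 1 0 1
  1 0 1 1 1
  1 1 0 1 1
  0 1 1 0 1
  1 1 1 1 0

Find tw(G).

3

A width-3 tree decomposition is:
Bags: B1 = {a, b, c, e}  B2 = {b, c, d, e}
Tree: B1–B2
Every bag has size at most 4, so the width is 4 − 1 = 3 and tw(G) ≤ 3. For the lower bound, the 4 vertices {b, c, d, e} are pairwise adjacent, and any tree decomposition puts a clique entirely inside one bag — forcing width ≥ 3. Therefore the treewidth is 3.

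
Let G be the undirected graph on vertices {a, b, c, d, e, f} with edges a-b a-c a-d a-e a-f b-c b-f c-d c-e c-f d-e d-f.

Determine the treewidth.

A width-3 tree decomposition is:
Bags: B1 = {a, c, d, f}  B2 = {a, c, d, e}  B3 = {a, b, c, f}
Tree: B1–B2, B1–B3
Every bag has size at most 4, so the width is 4 − 1 = 3 and tw(G) ≤ 3. For the lower bound, the 4 vertices {a, c, d, e} are pairwise adjacent, and any tree decomposition puts a clique entirely inside one bag — forcing width ≥ 3. Hence tw(G) = 3 exactly.

3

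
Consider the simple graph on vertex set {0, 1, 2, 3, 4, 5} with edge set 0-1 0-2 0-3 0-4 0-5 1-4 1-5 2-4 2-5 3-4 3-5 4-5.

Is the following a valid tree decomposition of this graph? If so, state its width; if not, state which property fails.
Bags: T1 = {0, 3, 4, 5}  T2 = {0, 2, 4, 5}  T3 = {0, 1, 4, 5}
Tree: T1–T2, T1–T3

Yes; width 3.

Vertex coverage: the bags together contain {0, 1, 2, 3, 4, 5}, the full vertex set. Edge coverage: each edge of G has both endpoints in at least one bag. Running intersection: for every vertex, the bags containing it form a connected subtree. All three properties hold, so this is a valid tree decomposition of width max|bag| − 1 = 3, and hence tw(G) ≤ 3.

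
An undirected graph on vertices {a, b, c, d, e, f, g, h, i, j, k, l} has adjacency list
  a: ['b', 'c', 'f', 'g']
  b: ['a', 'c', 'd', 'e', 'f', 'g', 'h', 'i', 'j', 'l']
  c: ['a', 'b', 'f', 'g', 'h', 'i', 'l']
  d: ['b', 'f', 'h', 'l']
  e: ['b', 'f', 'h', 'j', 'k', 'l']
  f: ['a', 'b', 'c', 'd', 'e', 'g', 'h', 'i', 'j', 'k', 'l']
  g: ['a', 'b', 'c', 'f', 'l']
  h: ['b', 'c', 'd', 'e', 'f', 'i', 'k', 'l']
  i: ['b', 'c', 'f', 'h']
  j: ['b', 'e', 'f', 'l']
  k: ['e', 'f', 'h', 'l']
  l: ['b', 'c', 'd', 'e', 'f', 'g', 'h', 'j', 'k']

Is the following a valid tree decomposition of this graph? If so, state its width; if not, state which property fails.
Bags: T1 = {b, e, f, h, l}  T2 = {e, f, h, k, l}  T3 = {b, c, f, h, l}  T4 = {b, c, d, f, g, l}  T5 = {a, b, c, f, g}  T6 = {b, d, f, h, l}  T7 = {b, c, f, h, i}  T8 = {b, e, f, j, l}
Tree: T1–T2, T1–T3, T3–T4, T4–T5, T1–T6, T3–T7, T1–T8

A tree decomposition must satisfy three properties: every vertex lies in some bag; for every edge, both endpoints lie together in some bag; and for every vertex, the bags containing it form a connected subtree. Here bags containing vertex d are not connected in the tree, so the decomposition is invalid.

No — bags containing vertex d are not connected in the tree.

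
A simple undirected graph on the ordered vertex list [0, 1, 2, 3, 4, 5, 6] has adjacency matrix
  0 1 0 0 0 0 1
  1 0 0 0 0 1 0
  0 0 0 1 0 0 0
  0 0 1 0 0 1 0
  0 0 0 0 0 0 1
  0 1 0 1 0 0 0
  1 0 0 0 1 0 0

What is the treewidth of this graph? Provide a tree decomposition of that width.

Treewidth 1.
Bags: B1 = {4, 6}  B2 = {0, 6}  B3 = {0, 1}  B4 = {1, 5}  B5 = {3, 5}  B6 = {2, 3}
Tree: B1–B2, B2–B3, B3–B4, B4–B5, B5–B6

Each bag holds 2 vertices, so the decomposition has width 1, which upper-bounds the treewidth. Since G has at least one edge (e.g. 4–6), it is not an edgeless graph, so tw(G) ≥ 1. Therefore the treewidth is 1.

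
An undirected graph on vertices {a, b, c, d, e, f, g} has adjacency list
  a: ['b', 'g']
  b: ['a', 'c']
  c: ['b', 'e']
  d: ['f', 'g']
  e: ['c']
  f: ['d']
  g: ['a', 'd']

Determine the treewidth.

1

A width-1 tree decomposition is:
Bags: B1 = {d, f}  B2 = {d, g}  B3 = {a, g}  B4 = {a, b}  B5 = {b, c}  B6 = {c, e}
Tree: B1–B2, B2–B3, B3–B4, B4–B5, B5–B6
Every bag has size at most 2, so the width is 2 − 1 = 1 and tw(G) ≤ 1. Since G has at least one edge (e.g. f–d), it is not an edgeless graph, so tw(G) ≥ 1. Combining the bounds, tw(G) = 1.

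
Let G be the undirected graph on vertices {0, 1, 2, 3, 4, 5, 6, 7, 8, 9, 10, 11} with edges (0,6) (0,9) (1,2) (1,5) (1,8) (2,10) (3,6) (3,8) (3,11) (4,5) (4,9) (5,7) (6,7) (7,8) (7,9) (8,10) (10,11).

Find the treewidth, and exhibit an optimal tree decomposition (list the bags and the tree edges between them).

The largest bag has 4 vertices, giving width 3; this decomposition certifies tw(G) ≤ 3. For the lower bound: the 4 vertex sets {2,10,11}, {1}, {8}, {3,5,6,7} are disjoint, each induces a connected subgraph, and every pair is joined by at least one edge of G. Contracting each set to a single vertex therefore yields K_{4} as a minor, and since treewidth is minor-monotone, tw(G) ≥ tw(K_{4}) = 3. Hence tw(G) = 3 exactly.

Treewidth 3.
Bags: B1 = {1, 2, 10, 11}  B2 = {1, 8, 10, 11}  B3 = {1, 3, 8, 11}  B4 = {1, 3, 5, 8}  B5 = {3, 5, 7, 8}  B6 = {3, 5, 6, 7}  B7 = {4, 5, 6, 7}  B8 = {4, 6, 7, 9}  B9 = {0, 4, 6, 9}
Tree: B1–B2, B2–B3, B3–B4, B4–B5, B5–B6, B6–B7, B7–B8, B8–B9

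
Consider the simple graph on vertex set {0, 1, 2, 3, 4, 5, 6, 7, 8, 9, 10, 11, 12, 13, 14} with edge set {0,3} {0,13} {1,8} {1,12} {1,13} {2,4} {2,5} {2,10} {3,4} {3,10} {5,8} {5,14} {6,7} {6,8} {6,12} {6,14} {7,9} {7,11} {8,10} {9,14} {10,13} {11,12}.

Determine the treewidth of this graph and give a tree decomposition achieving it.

Each bag holds 4 vertices, so the decomposition has width 3, which upper-bounds the treewidth. For the lower bound: the 4 vertex sets {0,3,4}, {13}, {10}, {1,2,5,8} are disjoint, each induces a connected subgraph, and every pair is joined by at least one edge of G. Contracting each set to a single vertex therefore yields K_{4} as a minor, and since treewidth is minor-monotone, tw(G) ≥ tw(K_{4}) = 3. Hence tw(G) = 3 exactly.

Treewidth 3.
One such decomposition:
Bags: B1 = {0, 3, 4, 13}  B2 = {3, 4, 10, 13}  B3 = {2, 4, 10, 13}  B4 = {1, 2, 10, 13}  B5 = {1, 2, 8, 10}  B6 = {1, 2, 5, 8}  B7 = {1, 5, 8, 12}  B8 = {5, 6, 8, 12}  B9 = {5, 6, 12, 14}  B10 = {6, 11, 12, 14}  B11 = {6, 7, 11, 14}  B12 = {7, 9, 11, 14}
Tree: B1–B2, B2–B3, B3–B4, B4–B5, B5–B6, B6–B7, B7–B8, B8–B9, B9–B10, B10–B11, B11–B12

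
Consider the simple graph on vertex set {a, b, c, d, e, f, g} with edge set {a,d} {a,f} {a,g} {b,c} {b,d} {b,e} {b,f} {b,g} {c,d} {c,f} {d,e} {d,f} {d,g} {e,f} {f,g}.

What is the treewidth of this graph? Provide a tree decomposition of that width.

Treewidth 3.
One such decomposition:
Bags: B1 = {a, d, f, g}  B2 = {b, d, f, g}  B3 = {b, c, d, f}  B4 = {b, d, e, f}
Tree: B1–B2, B2–B3, B2–B4

The largest bag has 4 vertices, giving width 3; this decomposition certifies tw(G) ≤ 3. For the lower bound, the 4 vertices {a, d, f, g} are pairwise adjacent, and any tree decomposition puts a clique entirely inside one bag — forcing width ≥ 3. Hence tw(G) = 3 exactly.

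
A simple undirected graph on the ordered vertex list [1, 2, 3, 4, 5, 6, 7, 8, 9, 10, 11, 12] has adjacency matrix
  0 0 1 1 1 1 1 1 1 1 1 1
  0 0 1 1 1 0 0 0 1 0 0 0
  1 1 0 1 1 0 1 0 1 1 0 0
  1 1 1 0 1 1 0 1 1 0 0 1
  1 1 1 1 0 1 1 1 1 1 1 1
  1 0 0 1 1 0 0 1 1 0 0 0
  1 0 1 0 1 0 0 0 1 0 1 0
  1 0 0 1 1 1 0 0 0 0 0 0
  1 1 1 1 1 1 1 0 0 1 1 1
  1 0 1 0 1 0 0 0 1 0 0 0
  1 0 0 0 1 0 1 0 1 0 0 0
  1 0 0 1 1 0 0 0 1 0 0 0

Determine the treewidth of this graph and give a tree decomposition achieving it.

Treewidth 4.
One optimal decomposition is:
Bags: B1 = {1, 3, 5, 9, 10}  B2 = {1, 3, 4, 5, 9}  B3 = {1, 3, 5, 7, 9}  B4 = {1, 4, 5, 9, 12}  B5 = {2, 3, 4, 5, 9}  B6 = {1, 4, 5, 6, 9}  B7 = {1, 4, 5, 6, 8}  B8 = {1, 5, 7, 9, 11}
Tree: B1–B2, B2–B3, B2–B4, B2–B5, B2–B6, B6–B7, B3–B8

Every bag has size at most 5, so the width is 5 − 1 = 4 and tw(G) ≤ 4. For the lower bound, the 5 vertices {1, 4, 5, 6, 8} are pairwise adjacent, and any tree decomposition puts a clique entirely inside one bag — forcing width ≥ 4. Combining the bounds, tw(G) = 4.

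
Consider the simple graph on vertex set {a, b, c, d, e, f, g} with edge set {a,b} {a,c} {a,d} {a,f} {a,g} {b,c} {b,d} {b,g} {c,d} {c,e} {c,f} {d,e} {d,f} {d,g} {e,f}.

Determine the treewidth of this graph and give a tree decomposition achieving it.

Treewidth 3.
Bags: B1 = {a, c, d, f}  B2 = {a, b, c, d}  B3 = {c, d, e, f}  B4 = {a, b, d, g}
Tree: B1–B2, B1–B3, B2–B4

Each bag holds 4 vertices, so the decomposition has width 3, which upper-bounds the treewidth. Conversely, {a, b, d, g} is a clique of size 4, and the vertices of any clique must share a bag in every tree decomposition; so some bag has ≥ 4 vertices and tw(G) ≥ 3. Combining the bounds, tw(G) = 3.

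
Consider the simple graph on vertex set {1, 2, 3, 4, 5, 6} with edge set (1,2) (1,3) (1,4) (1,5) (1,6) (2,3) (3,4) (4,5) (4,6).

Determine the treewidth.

2

A width-2 tree decomposition is:
Bags: B1 = {1, 4, 6}  B2 = {1, 3, 4}  B3 = {1, 2, 3}  B4 = {1, 4, 5}
Tree: B1–B2, B2–B3, B1–B4
Every bag has size at most 3, so the width is 3 − 1 = 2 and tw(G) ≤ 2. On the other hand G contains the 3-clique {1, 2, 3}. A clique must lie in a single bag of any decomposition, so no decomposition can have width below 2. Therefore the treewidth is 2.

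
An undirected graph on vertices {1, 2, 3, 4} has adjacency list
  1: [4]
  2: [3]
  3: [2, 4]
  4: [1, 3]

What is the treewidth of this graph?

1

A width-1 tree decomposition is:
Bags: B1 = {1, 4}  B2 = {3, 4}  B3 = {2, 3}
Tree: B1–B2, B2–B3
Each bag holds 2 vertices, so the decomposition has width 1, which upper-bounds the treewidth. Any graph with an edge has treewidth ≥ 1, and G has the edge 1–4. The upper and lower bounds meet at 1, so that is the treewidth.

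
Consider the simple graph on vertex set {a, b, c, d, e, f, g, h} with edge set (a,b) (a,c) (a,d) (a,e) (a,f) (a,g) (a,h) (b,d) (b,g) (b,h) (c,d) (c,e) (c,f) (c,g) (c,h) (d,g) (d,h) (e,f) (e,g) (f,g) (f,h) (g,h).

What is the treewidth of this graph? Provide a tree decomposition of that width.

The largest bag has 5 vertices, giving width 4; this decomposition certifies tw(G) ≤ 4. On the other hand G contains the 5-clique {a, c, e, f, g}. A clique must lie in a single bag of any decomposition, so no decomposition can have width below 4. The upper and lower bounds meet at 4, so that is the treewidth.

Treewidth 4.
Bags: B1 = {a, b, d, g, h}  B2 = {a, c, d, g, h}  B3 = {a, c, f, g, h}  B4 = {a, c, e, f, g}
Tree: B1–B2, B2–B3, B3–B4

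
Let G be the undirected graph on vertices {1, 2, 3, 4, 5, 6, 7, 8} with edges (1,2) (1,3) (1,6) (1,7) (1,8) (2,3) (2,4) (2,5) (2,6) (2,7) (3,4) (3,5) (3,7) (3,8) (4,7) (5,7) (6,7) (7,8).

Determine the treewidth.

A width-3 tree decomposition is:
Bags: B1 = {1, 2, 6, 7}  B2 = {1, 2, 3, 7}  B3 = {1, 3, 7, 8}  B4 = {2, 3, 4, 7}  B5 = {2, 3, 5, 7}
Tree: B1–B2, B2–B3, B2–B4, B2–B5
Each bag holds 4 vertices, so the decomposition has width 3, which upper-bounds the treewidth. Conversely, {1, 3, 7, 8} is a clique of size 4, and the vertices of any clique must share a bag in every tree decomposition; so some bag has ≥ 4 vertices and tw(G) ≥ 3. Therefore the treewidth is 3.

3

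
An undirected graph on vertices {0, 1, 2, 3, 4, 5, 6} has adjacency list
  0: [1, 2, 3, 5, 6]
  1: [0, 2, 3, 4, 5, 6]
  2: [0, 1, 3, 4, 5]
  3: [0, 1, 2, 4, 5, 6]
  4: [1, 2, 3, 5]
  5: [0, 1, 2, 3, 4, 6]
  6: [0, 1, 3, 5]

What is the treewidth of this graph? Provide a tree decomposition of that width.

The largest bag has 5 vertices, giving width 4; this decomposition certifies tw(G) ≤ 4. On the other hand G contains the 5-clique {0, 1, 2, 3, 5}. A clique must lie in a single bag of any decomposition, so no decomposition can have width below 4. Hence tw(G) = 4 exactly.

Treewidth 4.
Bags: B1 = {0, 1, 2, 3, 5}  B2 = {0, 1, 3, 5, 6}  B3 = {1, 2, 3, 4, 5}
Tree: B1–B2, B1–B3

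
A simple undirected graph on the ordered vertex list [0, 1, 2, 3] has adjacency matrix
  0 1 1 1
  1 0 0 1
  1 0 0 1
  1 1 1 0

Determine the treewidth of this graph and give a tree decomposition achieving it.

Every bag has size at most 3, so the width is 3 − 1 = 2 and tw(G) ≤ 2. For the lower bound, the 3 vertices {0, 1, 3} are pairwise adjacent, and any tree decomposition puts a clique entirely inside one bag — forcing width ≥ 2. Therefore the treewidth is 2.

Treewidth 2.
One such decomposition:
Bags: B1 = {0, 1, 3}  B2 = {0, 2, 3}
Tree: B1–B2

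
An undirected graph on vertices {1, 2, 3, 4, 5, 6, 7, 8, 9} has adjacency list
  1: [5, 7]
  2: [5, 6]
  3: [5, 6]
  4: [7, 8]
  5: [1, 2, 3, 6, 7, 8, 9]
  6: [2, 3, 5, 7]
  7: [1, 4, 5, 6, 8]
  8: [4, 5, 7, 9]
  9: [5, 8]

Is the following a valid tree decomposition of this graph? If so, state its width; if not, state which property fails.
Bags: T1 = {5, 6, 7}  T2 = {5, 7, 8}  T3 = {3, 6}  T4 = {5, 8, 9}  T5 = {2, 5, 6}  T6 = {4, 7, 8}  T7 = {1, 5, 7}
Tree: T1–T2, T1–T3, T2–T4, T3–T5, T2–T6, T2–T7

A tree decomposition must satisfy three properties: every vertex lies in some bag; for every edge, both endpoints lie together in some bag; and for every vertex, the bags containing it form a connected subtree. Here edge (5,3) lies in no bag, so the decomposition is invalid.

No — edge (5,3) lies in no bag.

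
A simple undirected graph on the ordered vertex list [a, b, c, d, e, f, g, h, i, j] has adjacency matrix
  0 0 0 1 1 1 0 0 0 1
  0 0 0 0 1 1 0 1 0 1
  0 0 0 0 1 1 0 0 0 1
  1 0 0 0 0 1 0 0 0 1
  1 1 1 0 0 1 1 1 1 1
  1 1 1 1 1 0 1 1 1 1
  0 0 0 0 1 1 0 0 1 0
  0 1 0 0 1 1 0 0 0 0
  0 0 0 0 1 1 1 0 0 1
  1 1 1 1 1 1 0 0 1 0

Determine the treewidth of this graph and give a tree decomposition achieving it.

Every bag has size at most 4, so the width is 4 − 1 = 3 and tw(G) ≤ 3. For the lower bound, the 4 vertices {a, d, f, j} are pairwise adjacent, and any tree decomposition puts a clique entirely inside one bag — forcing width ≥ 3. The upper and lower bounds meet at 3, so that is the treewidth.

Treewidth 3.
One such decomposition:
Bags: B1 = {a, e, f, j}  B2 = {b, e, f, j}  B3 = {e, f, i, j}  B4 = {c, e, f, j}  B5 = {e, f, g, i}  B6 = {a, d, f, j}  B7 = {b, e, f, h}
Tree: B1–B2, B2–B3, B1–B4, B3–B5, B1–B6, B2–B7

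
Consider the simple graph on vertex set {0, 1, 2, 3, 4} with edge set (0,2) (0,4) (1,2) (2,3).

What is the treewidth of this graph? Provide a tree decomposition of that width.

Treewidth 1.
One such decomposition:
Bags: B1 = {0, 2}  B2 = {2, 3}  B3 = {0, 4}  B4 = {1, 2}
Tree: B1–B2, B1–B3, B2–B4

Every bag has size at most 2, so the width is 2 − 1 = 1 and tw(G) ≤ 1. Any graph with an edge has treewidth ≥ 1, and G has the edge 0–2. Hence tw(G) = 1 exactly.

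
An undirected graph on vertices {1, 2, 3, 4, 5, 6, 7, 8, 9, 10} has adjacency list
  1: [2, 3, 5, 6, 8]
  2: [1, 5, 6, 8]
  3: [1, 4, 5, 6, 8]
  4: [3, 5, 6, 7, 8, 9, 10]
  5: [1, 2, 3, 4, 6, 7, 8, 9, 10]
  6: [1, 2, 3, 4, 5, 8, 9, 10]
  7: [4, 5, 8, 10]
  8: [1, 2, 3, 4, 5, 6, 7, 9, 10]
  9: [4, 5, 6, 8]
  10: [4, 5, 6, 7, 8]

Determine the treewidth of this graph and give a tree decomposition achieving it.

Treewidth 4.
One such decomposition:
Bags: B1 = {3, 4, 5, 6, 8}  B2 = {4, 5, 6, 8, 10}  B3 = {4, 5, 7, 8, 10}  B4 = {4, 5, 6, 8, 9}  B5 = {1, 3, 5, 6, 8}  B6 = {1, 2, 5, 6, 8}
Tree: B1–B2, B2–B3, B1–B4, B1–B5, B5–B6

Each bag holds 5 vertices, so the decomposition has width 4, which upper-bounds the treewidth. On the other hand G contains the 5-clique {1, 2, 5, 6, 8}. A clique must lie in a single bag of any decomposition, so no decomposition can have width below 4. Combining the bounds, tw(G) = 4.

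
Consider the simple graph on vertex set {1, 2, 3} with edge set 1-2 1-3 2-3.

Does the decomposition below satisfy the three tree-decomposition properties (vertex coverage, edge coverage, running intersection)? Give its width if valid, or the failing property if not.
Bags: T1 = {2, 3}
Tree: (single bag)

A tree decomposition must satisfy three properties: every vertex lies in some bag; for every edge, both endpoints lie together in some bag; and for every vertex, the bags containing it form a connected subtree. Here vertex 1 appears in no bag, so the decomposition is invalid.

No — vertex 1 appears in no bag.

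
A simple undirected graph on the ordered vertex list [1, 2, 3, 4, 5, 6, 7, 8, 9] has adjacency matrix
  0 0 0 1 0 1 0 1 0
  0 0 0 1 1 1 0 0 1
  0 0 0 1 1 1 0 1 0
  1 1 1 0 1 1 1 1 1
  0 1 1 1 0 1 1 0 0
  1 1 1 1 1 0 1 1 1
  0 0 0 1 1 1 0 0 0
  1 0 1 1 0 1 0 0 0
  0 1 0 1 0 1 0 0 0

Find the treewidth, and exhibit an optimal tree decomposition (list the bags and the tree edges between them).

Every bag has size at most 4, so the width is 4 − 1 = 3 and tw(G) ≤ 3. Conversely, {1, 4, 6, 8} is a clique of size 4, and the vertices of any clique must share a bag in every tree decomposition; so some bag has ≥ 4 vertices and tw(G) ≥ 3. Combining the bounds, tw(G) = 3.

Treewidth 3.
One such decomposition:
Bags: B1 = {2, 4, 5, 6}  B2 = {3, 4, 5, 6}  B3 = {4, 5, 6, 7}  B4 = {3, 4, 6, 8}  B5 = {1, 4, 6, 8}  B6 = {2, 4, 6, 9}
Tree: B1–B2, B2–B3, B2–B4, B4–B5, B1–B6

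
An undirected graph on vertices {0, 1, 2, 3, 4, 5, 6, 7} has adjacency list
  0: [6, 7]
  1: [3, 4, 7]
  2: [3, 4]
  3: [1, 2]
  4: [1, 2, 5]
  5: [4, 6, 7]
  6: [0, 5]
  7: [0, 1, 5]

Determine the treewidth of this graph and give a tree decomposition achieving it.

Treewidth 2.
Bags: B1 = {0, 5, 6}  B2 = {0, 5, 7}  B3 = {4, 5, 7}  B4 = {1, 4, 7}  B5 = {1, 2, 4}  B6 = {1, 2, 3}
Tree: B1–B2, B2–B3, B3–B4, B4–B5, B5–B6

The largest bag has 3 vertices, giving width 2; this decomposition certifies tw(G) ≤ 2. Since 6–0–7–5–6 is a cycle in G, G is not acyclic. Forests are exactly the graphs of treewidth ≤ 1, so tw(G) ≥ 2. Combining the bounds, tw(G) = 2.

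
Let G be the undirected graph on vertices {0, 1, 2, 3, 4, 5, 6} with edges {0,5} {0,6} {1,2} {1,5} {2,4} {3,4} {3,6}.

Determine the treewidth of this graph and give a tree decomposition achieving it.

The largest bag has 3 vertices, giving width 2; this decomposition certifies tw(G) ≤ 2. The edges 2–1–5–0–6–3–4–2 form a cycle, so G is not a tree and its treewidth is at least 2. Hence tw(G) = 2 exactly.

Treewidth 2.
One optimal decomposition is:
Bags: B1 = {1, 2, 5}  B2 = {0, 2, 5}  B3 = {0, 2, 6}  B4 = {2, 3, 6}  B5 = {2, 3, 4}
Tree: B1–B2, B2–B3, B3–B4, B4–B5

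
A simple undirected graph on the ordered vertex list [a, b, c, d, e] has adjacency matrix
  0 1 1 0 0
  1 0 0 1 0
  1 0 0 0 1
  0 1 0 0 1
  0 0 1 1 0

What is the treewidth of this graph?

2

A width-2 tree decomposition is:
Bags: B1 = {a, b, c}  B2 = {b, c, e}  B3 = {b, d, e}
Tree: B1–B2, B2–B3
Each bag holds 3 vertices, so the decomposition has width 2, which upper-bounds the treewidth. For the lower bound, G contains the cycle b–a–c–e–d–b, so G is not a forest; only forests have treewidth ≤ 1, hence tw(G) ≥ 2. Combining the bounds, tw(G) = 2.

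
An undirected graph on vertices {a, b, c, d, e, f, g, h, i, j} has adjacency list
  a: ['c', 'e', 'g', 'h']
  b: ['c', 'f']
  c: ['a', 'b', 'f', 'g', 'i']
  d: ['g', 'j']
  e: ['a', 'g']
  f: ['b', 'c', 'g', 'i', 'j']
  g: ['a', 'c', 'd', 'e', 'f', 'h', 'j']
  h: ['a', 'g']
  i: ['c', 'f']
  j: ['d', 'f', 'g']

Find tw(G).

A width-2 tree decomposition is:
Bags: B1 = {a, c, g}  B2 = {c, f, g}  B3 = {f, g, j}  B4 = {d, g, j}  B5 = {a, e, g}  B6 = {a, g, h}  B7 = {b, c, f}  B8 = {c, f, i}
Tree: B1–B2, B2–B3, B3–B4, B1–B5, B5–B6, B2–B7, B7–B8
Each bag holds 3 vertices, so the decomposition has width 2, which upper-bounds the treewidth. Conversely, {d, g, j} is a clique of size 3, and the vertices of any clique must share a bag in every tree decomposition; so some bag has ≥ 3 vertices and tw(G) ≥ 2. Therefore the treewidth is 2.

2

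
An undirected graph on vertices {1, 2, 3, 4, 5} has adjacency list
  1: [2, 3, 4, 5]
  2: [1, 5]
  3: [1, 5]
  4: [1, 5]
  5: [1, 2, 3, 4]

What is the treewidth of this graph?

2

A width-2 tree decomposition is:
Bags: B1 = {1, 4, 5}  B2 = {1, 2, 5}  B3 = {1, 3, 5}
Tree: B1–B2, B1–B3
The largest bag has 3 vertices, giving width 2; this decomposition certifies tw(G) ≤ 2. On the other hand G contains the 3-clique {1, 2, 5}. A clique must lie in a single bag of any decomposition, so no decomposition can have width below 2. Therefore the treewidth is 2.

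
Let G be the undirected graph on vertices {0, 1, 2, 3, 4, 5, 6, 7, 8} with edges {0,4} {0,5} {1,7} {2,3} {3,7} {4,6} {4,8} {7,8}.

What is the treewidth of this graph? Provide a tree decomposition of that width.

Treewidth 1.
Bags: B1 = {4, 6}  B2 = {0, 4}  B3 = {4, 8}  B4 = {0, 5}  B5 = {7, 8}  B6 = {1, 7}  B7 = {3, 7}  B8 = {2, 3}
Tree: B1–B2, B1–B3, B2–B4, B3–B5, B5–B6, B6–B7, B7–B8

The largest bag has 2 vertices, giving width 1; this decomposition certifies tw(G) ≤ 1. G has an edge, so its treewidth is at least 1. The upper and lower bounds meet at 1, so that is the treewidth.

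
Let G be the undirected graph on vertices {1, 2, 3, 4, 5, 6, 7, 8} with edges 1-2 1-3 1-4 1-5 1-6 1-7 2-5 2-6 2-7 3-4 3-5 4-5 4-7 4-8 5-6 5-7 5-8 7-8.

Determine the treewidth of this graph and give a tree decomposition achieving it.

Every bag has size at most 4, so the width is 4 − 1 = 3 and tw(G) ≤ 3. On the other hand G contains the 4-clique {4, 5, 7, 8}. A clique must lie in a single bag of any decomposition, so no decomposition can have width below 3. The upper and lower bounds meet at 3, so that is the treewidth.

Treewidth 3.
Bags: B1 = {1, 4, 5, 7}  B2 = {1, 2, 5, 7}  B3 = {4, 5, 7, 8}  B4 = {1, 3, 4, 5}  B5 = {1, 2, 5, 6}
Tree: B1–B2, B1–B3, B1–B4, B2–B5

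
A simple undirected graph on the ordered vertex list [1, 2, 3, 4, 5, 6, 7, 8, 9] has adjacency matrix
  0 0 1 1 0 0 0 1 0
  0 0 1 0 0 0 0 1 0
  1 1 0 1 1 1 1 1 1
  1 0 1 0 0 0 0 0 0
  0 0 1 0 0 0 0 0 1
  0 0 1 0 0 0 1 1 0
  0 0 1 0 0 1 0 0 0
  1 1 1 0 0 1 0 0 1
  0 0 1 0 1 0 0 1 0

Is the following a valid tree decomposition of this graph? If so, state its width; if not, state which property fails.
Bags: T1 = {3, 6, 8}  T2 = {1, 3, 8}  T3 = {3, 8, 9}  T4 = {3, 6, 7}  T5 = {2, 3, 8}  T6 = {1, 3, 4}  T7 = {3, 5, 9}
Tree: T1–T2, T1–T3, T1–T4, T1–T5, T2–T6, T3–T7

Every vertex of G appears in some bag (union = {1, 2, 3, 4, 5, 6, 7, 8, 9}); every edge is covered by a bag; and for each vertex v the set of bags containing v is connected in the bag tree. The decomposition is therefore valid. The largest bag has 3 vertices, so the width is 2.

Yes; width 2.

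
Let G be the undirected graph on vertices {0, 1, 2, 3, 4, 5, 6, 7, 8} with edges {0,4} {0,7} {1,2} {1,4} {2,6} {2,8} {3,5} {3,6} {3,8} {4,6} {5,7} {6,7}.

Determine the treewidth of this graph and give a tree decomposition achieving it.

Treewidth 3.
One such decomposition:
Bags: B1 = {0, 4, 5, 7}  B2 = {4, 5, 6, 7}  B3 = {3, 4, 5, 6}  B4 = {1, 3, 4, 6}  B5 = {1, 2, 3, 6}  B6 = {1, 2, 3, 8}
Tree: B1–B2, B2–B3, B3–B4, B4–B5, B5–B6

Each bag holds 4 vertices, so the decomposition has width 3, which upper-bounds the treewidth. For the lower bound: the 4 vertex sets {0,5,7}, {4}, {6}, {1,2,3,8} are disjoint, each induces a connected subgraph, and every pair is joined by at least one edge of G. Contracting each set to a single vertex therefore yields K_{4} as a minor, and since treewidth is minor-monotone, tw(G) ≥ tw(K_{4}) = 3. Therefore the treewidth is 3.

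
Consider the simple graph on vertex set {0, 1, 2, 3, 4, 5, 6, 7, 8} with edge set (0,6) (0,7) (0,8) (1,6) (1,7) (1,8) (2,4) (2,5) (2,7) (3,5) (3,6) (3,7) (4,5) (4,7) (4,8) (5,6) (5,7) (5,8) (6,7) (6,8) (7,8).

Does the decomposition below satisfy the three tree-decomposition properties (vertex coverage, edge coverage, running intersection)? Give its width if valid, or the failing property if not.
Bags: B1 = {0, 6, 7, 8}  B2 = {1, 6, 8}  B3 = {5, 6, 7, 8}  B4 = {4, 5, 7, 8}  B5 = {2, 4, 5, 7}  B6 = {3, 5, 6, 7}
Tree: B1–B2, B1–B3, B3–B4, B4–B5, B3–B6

A tree decomposition must satisfy three properties: every vertex lies in some bag; for every edge, both endpoints lie together in some bag; and for every vertex, the bags containing it form a connected subtree. Here edge (7,1) lies in no bag, so the decomposition is invalid.

No — edge (7,1) lies in no bag.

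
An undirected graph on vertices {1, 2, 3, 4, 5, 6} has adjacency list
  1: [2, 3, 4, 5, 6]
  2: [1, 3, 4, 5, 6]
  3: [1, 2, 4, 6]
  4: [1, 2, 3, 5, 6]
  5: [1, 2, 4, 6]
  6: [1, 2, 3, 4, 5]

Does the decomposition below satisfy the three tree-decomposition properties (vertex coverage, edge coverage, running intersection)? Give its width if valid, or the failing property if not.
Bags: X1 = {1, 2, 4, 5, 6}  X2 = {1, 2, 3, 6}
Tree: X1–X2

No — edge (4,3) lies in no bag.

A tree decomposition must satisfy three properties: every vertex lies in some bag; for every edge, both endpoints lie together in some bag; and for every vertex, the bags containing it form a connected subtree. Here edge (4,3) lies in no bag, so the decomposition is invalid.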